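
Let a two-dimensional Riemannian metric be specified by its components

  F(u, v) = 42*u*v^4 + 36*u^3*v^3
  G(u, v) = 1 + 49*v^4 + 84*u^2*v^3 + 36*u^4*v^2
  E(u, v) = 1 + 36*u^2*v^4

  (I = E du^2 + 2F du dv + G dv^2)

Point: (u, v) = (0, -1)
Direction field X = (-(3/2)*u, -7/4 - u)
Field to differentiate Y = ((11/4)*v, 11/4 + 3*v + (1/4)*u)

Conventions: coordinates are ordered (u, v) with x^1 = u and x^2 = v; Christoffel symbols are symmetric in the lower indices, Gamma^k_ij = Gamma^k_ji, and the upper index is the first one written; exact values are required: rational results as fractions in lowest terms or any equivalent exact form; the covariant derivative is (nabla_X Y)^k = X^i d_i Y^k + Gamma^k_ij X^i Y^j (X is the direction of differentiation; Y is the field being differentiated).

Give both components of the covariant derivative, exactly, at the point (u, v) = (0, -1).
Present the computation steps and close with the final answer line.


E = 1, F = 0, G = 50 at the point
E_u = 0, E_v = 0, F_u = 42, F_v = 0, G_u = 0, G_v = -196
EG - F^2 = 50;  g^inv = (1/50) * [[50, 0], [0, 1]]
first-kind symbols [ij,l] = (1/2)(d_i g_jl + d_j g_il - d_l g_ij): [uu,u] = E_u/2 = 0, [uu,v] = F_u - E_v/2 = 42, [uv,u] = E_v/2 = 0, [uv,v] = G_u/2 = 0, [vv,u] = F_v - G_u/2 = 0, [vv,v] = G_v/2 = -98
Gamma^u_ij = (G*[ij,u] - F*[ij,v])/(EG - F^2), Gamma^v_ij = (E*[ij,v] - F*[ij,u])/(EG - F^2)
Gamma_uuu = 0, Gamma_uuv = 0, Gamma_uvv = 0, Gamma_vuu = 21/25, Gamma_vuv = 0, Gamma_vvv = -49/25
X = (0, -7/4), Y = (-11/4, -1/4) at the point

Answer: (nabla_X Y)^u = -77/16, (nabla_X Y)^v = -2443/400


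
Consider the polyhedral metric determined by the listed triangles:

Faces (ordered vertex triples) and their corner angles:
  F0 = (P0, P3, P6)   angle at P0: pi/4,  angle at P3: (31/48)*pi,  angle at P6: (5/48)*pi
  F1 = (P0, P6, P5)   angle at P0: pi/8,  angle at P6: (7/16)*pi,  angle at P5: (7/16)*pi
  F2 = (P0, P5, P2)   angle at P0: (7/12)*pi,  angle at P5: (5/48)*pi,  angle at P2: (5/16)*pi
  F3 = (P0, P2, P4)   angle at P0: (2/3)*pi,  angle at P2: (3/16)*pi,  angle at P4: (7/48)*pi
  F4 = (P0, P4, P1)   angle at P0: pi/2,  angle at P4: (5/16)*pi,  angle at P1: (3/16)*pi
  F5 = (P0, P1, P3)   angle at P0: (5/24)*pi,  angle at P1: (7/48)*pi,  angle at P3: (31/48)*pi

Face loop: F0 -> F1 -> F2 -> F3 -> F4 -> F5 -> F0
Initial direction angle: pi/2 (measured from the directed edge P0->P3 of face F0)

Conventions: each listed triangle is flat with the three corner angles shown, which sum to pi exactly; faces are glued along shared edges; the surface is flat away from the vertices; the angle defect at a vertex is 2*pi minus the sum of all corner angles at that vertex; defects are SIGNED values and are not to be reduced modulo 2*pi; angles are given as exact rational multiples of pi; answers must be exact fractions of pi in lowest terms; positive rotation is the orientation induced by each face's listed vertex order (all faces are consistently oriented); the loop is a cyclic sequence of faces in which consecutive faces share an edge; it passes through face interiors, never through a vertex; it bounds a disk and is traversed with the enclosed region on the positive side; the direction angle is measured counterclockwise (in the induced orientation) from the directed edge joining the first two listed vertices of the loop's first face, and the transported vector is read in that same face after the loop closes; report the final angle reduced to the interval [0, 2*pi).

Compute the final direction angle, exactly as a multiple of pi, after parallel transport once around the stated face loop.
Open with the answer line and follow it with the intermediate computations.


Answer: final direction angle = pi/6

enclosed vertex P0: corner angles sum to (7/3)*pi, defect = 2*pi - (7/3)*pi = -pi/3
by Gauss-Bonnet the loop rotates the vector by the enclosed defect sum (positive orientation, mod 2*pi)
final angle = pi/2 - pi/3 = pi/6 (mod 2*pi)


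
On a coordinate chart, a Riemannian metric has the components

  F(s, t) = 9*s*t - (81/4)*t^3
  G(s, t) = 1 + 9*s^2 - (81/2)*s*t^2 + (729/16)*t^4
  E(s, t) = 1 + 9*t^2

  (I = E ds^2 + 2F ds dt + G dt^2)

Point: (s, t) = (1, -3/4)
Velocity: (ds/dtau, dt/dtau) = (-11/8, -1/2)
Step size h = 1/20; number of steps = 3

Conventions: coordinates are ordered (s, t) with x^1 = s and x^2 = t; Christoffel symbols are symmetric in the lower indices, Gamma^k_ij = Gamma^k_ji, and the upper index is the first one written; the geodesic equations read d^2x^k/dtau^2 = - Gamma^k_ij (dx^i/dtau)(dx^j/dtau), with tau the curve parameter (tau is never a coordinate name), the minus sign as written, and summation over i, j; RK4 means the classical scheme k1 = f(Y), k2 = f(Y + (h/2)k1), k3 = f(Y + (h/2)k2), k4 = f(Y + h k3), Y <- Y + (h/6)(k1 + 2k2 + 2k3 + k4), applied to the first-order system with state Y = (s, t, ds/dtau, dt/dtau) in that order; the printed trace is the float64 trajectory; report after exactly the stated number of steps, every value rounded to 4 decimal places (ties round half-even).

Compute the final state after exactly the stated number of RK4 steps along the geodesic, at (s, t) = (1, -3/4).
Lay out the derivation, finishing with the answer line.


f(Y) = (ds/dtau, dt/dtau, -Gamma^s_ij Y'^i Y'^j, -Gamma^t_ij Y'^i Y'^j) with the Gammas evaluated at the stage position; h = 0.050000; intermediate values shown to 6 dp
step 0: s = 1.0000, t = -0.7500, ds/dtau = -1.3750, dt/dtau = -0.5000
step 1:
  k1: at (s, t) = (1.000000, -0.750000), (ds/dtau, dt/dtau) = (-1.375000, -0.500000); Gamma_sss = 0.000000, Gamma_sst = -1.007837, Gamma_stt = -3.401451, Gamma_tss = 0.000000, Gamma_tst = -0.356942, Gamma_ttt = -1.204680; k1 = (-1.375000, -0.500000, 2.236139, 0.791966)
  k2: at (s, t) = (0.965625, -0.762500), (ds/dtau, dt/dtau) = (-1.319097, -0.480201); Gamma_sss = 0.000000, Gamma_sst = -0.941532, Gamma_stt = -3.230632, Gamma_tss = 0.000000, Gamma_tst = -0.422966, Gamma_ttt = -1.451302; k2 = (-1.319097, -0.480201, 1.937752, 0.870499)
  k3: at (s, t) = (0.967023, -0.762005), (ds/dtau, dt/dtau) = (-1.326556, -0.478238); Gamma_sss = 0.000000, Gamma_sst = -0.944262, Gamma_stt = -3.237896, Gamma_tss = 0.000000, Gamma_tst = -0.420632, Gamma_ttt = -1.442357; k3 = (-1.326556, -0.478238, 1.938639, 0.863588)
  k4: at (s, t) = (0.933672, -0.773912), (ds/dtau, dt/dtau) = (-1.278068, -0.456821); Gamma_sss = 0.000000, Gamma_sst = -0.878050, Gamma_stt = -3.057899, Gamma_tss = 0.000000, Gamma_tst = -0.469642, Gamma_ttt = -1.635577; k4 = (-1.278068, -0.456821, 1.663433, 0.889719)
  Y <- Y + (h/6)(k1 + 2k2 + 2k3 + k4): s = 0.9338, t = -0.7739, ds/dtau = -1.2779, dt/dtau = -0.4571
step 2:
  k1: at (s, t) = (0.933797, -0.773947), (ds/dtau, dt/dtau) = (-1.277897, -0.457084); Gamma_sss = 0.000000, Gamma_sst = -0.878036, Gamma_stt = -3.057992, Gamma_tss = 0.000000, Gamma_tst = -0.469612, Gamma_ttt = -1.635548; k1 = (-1.277897, -0.457084, 1.664628, 0.890317)
  k2: at (s, t) = (0.901849, -0.785375), (ds/dtau, dt/dtau) = (-1.236281, -0.434827); Gamma_sss = 0.000000, Gamma_sst = -0.814618, Gamma_stt = -2.879013, Gamma_tss = 0.000000, Gamma_tst = -0.504076, Gamma_ttt = -1.781498; k2 = (-1.236281, -0.434827, 1.420172, 0.878786)
  k3: at (s, t) = (0.902890, -0.784818), (ds/dtau, dt/dtau) = (-1.242393, -0.435115); Gamma_sss = 0.000000, Gamma_sst = -0.817251, Gamma_stt = -2.886271, Gamma_tss = 0.000000, Gamma_tst = -0.502933, Gamma_ttt = -1.776200; k3 = (-1.242393, -0.435115, 1.430028, 0.880034)
  k4: at (s, t) = (0.871677, -0.795703), (ds/dtau, dt/dtau) = (-1.206396, -0.413083); Gamma_sss = 0.000000, Gamma_sst = -0.757850, Gamma_stt = -2.713606, Gamma_tss = 0.000000, Gamma_tst = -0.526593, Gamma_ttt = -1.885554; k4 = (-1.206396, -0.413083, 1.218378, 0.846592)
  Y <- Y + (h/6)(k1 + 2k2 + 2k3 + k4): s = 0.8718, t = -0.7957, ds/dtau = -1.2064, dt/dtau = -0.4133
step 3:
  k1: at (s, t) = (0.871783, -0.795698), (ds/dtau, dt/dtau) = (-1.206369, -0.413297); Gamma_sss = 0.000000, Gamma_sst = -0.757951, Gamma_stt = -2.713948, Gamma_tss = 0.000000, Gamma_tst = -0.526548, Gamma_ttt = -1.885378; k1 = (-1.206369, -0.413297, 1.219391, 0.847110)
  k2: at (s, t) = (0.841624, -0.806030), (ds/dtau, dt/dtau) = (-1.175884, -0.392119); Gamma_sss = 0.000000, Gamma_sst = -0.703709, Gamma_stt = -2.552448, Gamma_tss = 0.000000, Gamma_tst = -0.541440, Gamma_ttt = -1.963877; k2 = (-1.175884, -0.392119, 1.041398, 0.801261)
  k3: at (s, t) = (0.842386, -0.805501), (ds/dtau, dt/dtau) = (-1.180334, -0.393265); Gamma_sss = 0.000000, Gamma_sst = -0.705818, Gamma_stt = -2.558416, Gamma_tss = 0.000000, Gamma_tst = -0.541070, Gamma_ttt = -1.961244; k3 = (-1.180334, -0.393265, 1.050937, 0.805633)
  k4: at (s, t) = (0.812767, -0.815361), (ds/dtau, dt/dtau) = (-1.153822, -0.373015); Gamma_sss = 0.000000, Gamma_sst = -0.656225, Gamma_stt = -2.407772, Gamma_tss = 0.000000, Gamma_tst = -0.549749, Gamma_ttt = -2.017099; k4 = (-1.153822, -0.373015, 0.899887, 0.753876)
  Y <- Y + (h/6)(k1 + 2k2 + 2k3 + k4): s = 0.8128, t = -0.8153, ds/dtau = -1.1538, dt/dtau = -0.3732

Answer: s = 0.8128, t = -0.8153, ds/dtau = -1.1538, dt/dtau = -0.3732


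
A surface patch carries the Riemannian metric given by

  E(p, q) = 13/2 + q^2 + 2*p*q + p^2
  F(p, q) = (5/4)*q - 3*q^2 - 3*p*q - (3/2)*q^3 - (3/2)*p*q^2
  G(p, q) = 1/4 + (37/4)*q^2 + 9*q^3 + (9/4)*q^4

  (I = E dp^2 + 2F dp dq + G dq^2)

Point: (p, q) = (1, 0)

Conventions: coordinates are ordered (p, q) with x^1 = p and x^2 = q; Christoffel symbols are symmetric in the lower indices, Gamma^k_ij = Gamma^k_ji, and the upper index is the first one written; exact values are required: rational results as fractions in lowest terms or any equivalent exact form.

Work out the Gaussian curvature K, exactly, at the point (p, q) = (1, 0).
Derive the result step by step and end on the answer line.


E = 15/2, F = 0, G = 1/4, EG - F^2 = 15/8 at the point
E_p = 2, E_q = 2, F_p = 0, F_q = -7/4, G_p = 0, G_q = 0
E_qq = 2, F_pq = -3, G_pp = 0
Brioschi: K = (det M1 - det M2) / (EG - F^2)^2 with the standard first/second-derivative matrices M1, M2.
M1 = [[-E_qq/2 + F_pq - G_pp/2, E_p/2, F_p - E_q/2], [F_q - G_p/2, E, F], [G_q/2, F, G]] = [[-4, 1, -1], [-7/4, 15/2, 0], [0, 0, 1/4]]; det M1 = -113/16
M2 = [[0, E_q/2, G_p/2], [E_q/2, E, F], [G_p/2, F, G]] = [[0, 1, 0], [1, 15/2, 0], [0, 0, 1/4]]; det M2 = -1/4
det M1 - det M2 = -109/16; K = -109/16 / (15/8)^2 = -436/225

Answer: K = -436/225


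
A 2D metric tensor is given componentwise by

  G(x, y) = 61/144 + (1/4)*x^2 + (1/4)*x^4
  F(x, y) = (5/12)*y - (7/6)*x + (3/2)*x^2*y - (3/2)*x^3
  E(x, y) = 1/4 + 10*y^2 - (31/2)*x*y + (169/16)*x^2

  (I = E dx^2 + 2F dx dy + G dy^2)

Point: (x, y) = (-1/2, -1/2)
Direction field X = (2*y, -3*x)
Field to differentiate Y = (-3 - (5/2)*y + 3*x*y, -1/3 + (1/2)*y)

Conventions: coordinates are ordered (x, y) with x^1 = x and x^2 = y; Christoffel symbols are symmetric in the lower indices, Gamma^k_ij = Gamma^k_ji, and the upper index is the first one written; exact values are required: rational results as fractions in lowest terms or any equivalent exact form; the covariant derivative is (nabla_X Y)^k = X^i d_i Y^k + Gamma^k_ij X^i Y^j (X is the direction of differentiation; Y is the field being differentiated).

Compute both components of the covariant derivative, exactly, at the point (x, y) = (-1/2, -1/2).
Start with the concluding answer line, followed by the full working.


Answer: (nabla_X Y)^x = -366658/68547, (nabla_X Y)^y = 81951/91396

E = 97/64, F = 3/8, G = 289/576 at the point
E_x = -45/16, E_y = -9/4, F_x = -37/24, F_y = 19/24, G_x = -3/8, G_y = 0
EG - F^2 = 22849/36864;  g^inv = (36864/22849) * [[289/576, -3/8], [-3/8, 97/64]]
first-kind symbols [ij,l] = (1/2)(d_i g_jl + d_j g_il - d_l g_ij): [xx,x] = E_x/2 = -45/32, [xx,y] = F_x - E_y/2 = -5/12, [xy,x] = E_y/2 = -9/8, [xy,y] = G_x/2 = -3/16, [yy,x] = F_y - G_x/2 = 47/48, [yy,y] = G_y/2 = 0
Gamma^x_ij = (G*[ij,x] - F*[ij,y])/(EG - F^2), Gamma^y_ij = (E*[ij,y] - F*[ij,x])/(EG - F^2)
Gamma_xxx = -20250/22849, Gamma_xxy = -18216/22849, Gamma_xyy = 54332/68547, Gamma_yxx = -3840/22849, Gamma_yxy = 5076/22849, Gamma_yyy = -13536/22849
X = (-1, 3/2), Y = (-1, -7/12) at the point


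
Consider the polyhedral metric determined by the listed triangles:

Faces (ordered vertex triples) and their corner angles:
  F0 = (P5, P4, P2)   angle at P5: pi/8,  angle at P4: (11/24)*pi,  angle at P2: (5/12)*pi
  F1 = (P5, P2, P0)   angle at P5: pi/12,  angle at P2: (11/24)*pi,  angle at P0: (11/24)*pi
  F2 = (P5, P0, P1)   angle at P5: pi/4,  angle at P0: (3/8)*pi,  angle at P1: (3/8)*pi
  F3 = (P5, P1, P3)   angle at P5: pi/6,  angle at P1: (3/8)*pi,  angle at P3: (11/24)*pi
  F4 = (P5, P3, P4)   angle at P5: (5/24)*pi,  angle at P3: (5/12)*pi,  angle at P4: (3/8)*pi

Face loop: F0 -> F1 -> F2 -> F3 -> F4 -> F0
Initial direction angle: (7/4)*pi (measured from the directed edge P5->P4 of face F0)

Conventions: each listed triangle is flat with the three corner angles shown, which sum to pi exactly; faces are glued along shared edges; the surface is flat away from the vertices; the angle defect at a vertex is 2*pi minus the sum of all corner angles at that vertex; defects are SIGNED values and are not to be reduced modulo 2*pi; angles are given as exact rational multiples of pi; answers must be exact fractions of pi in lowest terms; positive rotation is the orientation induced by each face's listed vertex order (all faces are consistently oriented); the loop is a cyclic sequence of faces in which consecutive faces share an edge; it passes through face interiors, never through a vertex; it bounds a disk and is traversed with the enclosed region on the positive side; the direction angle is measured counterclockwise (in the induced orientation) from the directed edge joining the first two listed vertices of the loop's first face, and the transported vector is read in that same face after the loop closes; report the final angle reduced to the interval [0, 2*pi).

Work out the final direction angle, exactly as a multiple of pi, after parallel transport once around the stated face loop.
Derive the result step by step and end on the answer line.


enclosed vertex P5: corner angles sum to (5/6)*pi, defect = 2*pi - (5/6)*pi = (7/6)*pi
adding the enclosed defects to the starting angle (mod 2*pi, induced orientation) gives the holonomy
final angle = (7/4)*pi + (7/6)*pi = (11/12)*pi (mod 2*pi)

Answer: final direction angle = (11/12)*pi


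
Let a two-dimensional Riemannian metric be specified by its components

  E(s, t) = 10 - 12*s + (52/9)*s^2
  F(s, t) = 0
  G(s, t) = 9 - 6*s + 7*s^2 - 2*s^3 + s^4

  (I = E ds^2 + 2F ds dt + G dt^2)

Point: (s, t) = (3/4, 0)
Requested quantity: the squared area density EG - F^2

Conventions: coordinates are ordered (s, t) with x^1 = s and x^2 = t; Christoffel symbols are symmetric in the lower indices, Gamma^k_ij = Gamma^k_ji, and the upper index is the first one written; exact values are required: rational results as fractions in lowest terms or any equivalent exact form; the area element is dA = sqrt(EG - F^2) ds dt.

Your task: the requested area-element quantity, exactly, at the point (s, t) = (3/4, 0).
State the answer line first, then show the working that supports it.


Answer: EG - F^2 = 34425/1024

E = 17/4, F = 0, G = 2025/256; EG - F^2 = 34425/1024


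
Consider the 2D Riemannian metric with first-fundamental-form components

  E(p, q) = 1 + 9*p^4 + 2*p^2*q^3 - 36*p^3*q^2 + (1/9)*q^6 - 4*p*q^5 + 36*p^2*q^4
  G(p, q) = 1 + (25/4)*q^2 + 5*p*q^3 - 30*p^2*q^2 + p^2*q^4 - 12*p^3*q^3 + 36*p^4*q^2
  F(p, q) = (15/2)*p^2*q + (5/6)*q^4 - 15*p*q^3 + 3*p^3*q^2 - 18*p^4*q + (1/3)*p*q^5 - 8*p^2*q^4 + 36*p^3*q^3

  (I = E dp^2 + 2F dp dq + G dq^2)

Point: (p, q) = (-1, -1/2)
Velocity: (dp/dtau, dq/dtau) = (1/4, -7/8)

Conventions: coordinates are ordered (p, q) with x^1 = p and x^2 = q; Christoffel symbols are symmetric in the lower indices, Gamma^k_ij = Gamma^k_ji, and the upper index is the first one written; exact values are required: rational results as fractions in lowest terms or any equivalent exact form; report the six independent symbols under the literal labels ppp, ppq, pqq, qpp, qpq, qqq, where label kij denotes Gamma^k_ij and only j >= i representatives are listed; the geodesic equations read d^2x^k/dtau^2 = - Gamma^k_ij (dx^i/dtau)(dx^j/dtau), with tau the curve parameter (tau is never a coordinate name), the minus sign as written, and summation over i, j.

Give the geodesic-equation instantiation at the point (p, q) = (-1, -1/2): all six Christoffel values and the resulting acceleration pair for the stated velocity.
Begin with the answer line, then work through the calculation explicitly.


Answer: Gamma_ppp = -19260/13321, Gamma_ppq = -14766/13321, Gamma_pqq = -6420/13321, Gamma_qpp = -6480/13321, Gamma_qpq = -4968/13321, Gamma_qqq = -2160/13321; accelerations (d^2p/dtau^2, d^2q/dtau^2) = (-5457/213136, -459/53284)

E = 12025/576, F = 107/16, G = 13/4 at the point
E_p = -535/8, E_q = -2461/48, F_p = -3541/96, F_q = -949/48, G_p = -69/4, G_q = -15/2
EG - F^2 = 13321/576;  g^inv = (576/13321) * [[13/4, -107/16], [-107/16, 12025/576]]
first-kind symbols [ij,l] = (1/2)(d_i g_jl + d_j g_il - d_l g_ij): [pp,p] = E_p/2 = -535/16, [pp,q] = F_p - E_q/2 = -45/4, [pq,p] = E_q/2 = -2461/96, [pq,q] = G_p/2 = -69/8, [qq,p] = F_q - G_p/2 = -535/48, [qq,q] = G_q/2 = -15/4
Gamma^p_ij = (G*[ij,p] - F*[ij,q])/(EG - F^2), Gamma^q_ij = (E*[ij,q] - F*[ij,p])/(EG - F^2)
Gamma_ppp = -19260/13321, Gamma_ppq = -14766/13321, Gamma_pqq = -6420/13321, Gamma_qpp = -6480/13321, Gamma_qpq = -4968/13321, Gamma_qqq = -2160/13321
d^2p/dtau^2 = -(Gamma_ppp*(1/4)^2 + 2*Gamma_ppq*(1/4)*(-7/8) + Gamma_pqq*(-7/8)^2) = -5457/213136
d^2q/dtau^2 = -(Gamma_qpp*(1/4)^2 + 2*Gamma_qpq*(1/4)*(-7/8) + Gamma_qqq*(-7/8)^2) = -459/53284


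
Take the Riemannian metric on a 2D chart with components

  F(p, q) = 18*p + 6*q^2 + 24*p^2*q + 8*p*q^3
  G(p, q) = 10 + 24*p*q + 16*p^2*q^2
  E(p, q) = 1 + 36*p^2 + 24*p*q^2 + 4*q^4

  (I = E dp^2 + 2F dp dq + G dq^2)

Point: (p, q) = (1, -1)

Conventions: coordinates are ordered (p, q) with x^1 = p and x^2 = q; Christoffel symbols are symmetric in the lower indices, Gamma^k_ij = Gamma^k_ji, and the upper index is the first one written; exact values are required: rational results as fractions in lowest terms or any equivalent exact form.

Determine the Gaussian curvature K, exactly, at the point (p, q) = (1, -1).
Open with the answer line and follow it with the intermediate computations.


Answer: K = 2/1089

E = 65, F = -8, G = 2, EG - F^2 = 66 at the point
E_p = 96, E_q = -64, F_p = -38, F_q = 36, G_p = 8, G_q = -8
E_qq = 96, F_pq = 72, G_pp = 32
Evaluate Brioschi's two determinant matrices M1, M2 and divide by (EG - F^2)^2.
M1 = [[-E_qq/2 + F_pq - G_pp/2, E_p/2, F_p - E_q/2], [F_q - G_p/2, E, F], [G_q/2, F, G]] = [[8, 48, -6], [32, 65, -8], [-4, -8, 2]]; det M1 = -1032
M2 = [[0, E_q/2, G_p/2], [E_q/2, E, F], [G_p/2, F, G]] = [[0, -32, 4], [-32, 65, -8], [4, -8, 2]]; det M2 = -1040
det M1 - det M2 = 8; K = 8 / (66)^2 = 2/1089


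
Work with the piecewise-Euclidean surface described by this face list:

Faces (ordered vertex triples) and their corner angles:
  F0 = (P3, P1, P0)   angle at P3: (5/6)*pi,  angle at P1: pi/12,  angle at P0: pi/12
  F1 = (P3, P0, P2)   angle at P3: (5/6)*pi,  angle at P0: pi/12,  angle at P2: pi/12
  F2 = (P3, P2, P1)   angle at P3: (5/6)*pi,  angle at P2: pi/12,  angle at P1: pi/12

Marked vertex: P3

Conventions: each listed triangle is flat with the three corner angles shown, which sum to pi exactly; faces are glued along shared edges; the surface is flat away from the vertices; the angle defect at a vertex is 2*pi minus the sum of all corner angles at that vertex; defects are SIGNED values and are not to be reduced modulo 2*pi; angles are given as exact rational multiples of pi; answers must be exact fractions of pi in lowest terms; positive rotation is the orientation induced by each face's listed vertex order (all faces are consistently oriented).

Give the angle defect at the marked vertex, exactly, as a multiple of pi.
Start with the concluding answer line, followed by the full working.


Answer: defect(P3) = -pi/2

Sum of corner angles at P3: (5/2)*pi
defect = 2*pi - (5/2)*pi


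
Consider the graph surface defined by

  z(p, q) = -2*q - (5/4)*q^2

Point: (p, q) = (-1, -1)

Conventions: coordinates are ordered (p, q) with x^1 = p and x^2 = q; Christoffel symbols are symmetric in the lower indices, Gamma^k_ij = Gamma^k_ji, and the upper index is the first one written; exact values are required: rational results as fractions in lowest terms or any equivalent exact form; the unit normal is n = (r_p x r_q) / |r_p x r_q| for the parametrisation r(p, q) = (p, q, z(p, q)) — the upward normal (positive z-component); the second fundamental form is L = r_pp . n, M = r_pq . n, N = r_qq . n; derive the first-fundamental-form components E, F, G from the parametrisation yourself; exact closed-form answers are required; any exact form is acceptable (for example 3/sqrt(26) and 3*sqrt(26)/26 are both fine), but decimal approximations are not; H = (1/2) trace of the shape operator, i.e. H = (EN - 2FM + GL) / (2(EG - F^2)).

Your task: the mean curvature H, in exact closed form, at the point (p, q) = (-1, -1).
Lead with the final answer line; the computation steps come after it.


Answer: H = -2*sqrt(5)/5

z_p = 0, z_q = 1/2, z_pp = 0, z_pq = 0, z_qq = -5/2
E = 1, F = 0, G = 5/4; answer radicand W^2 = 5/4
unnormalised second-form numerators: l = 0, m = 0, n = -5/2; L = l/sqrt(5/4), and similarly M = m/sqrt(W^2), N = n/sqrt(W^2)
H = (E*n - 2*F*m + G*l) / (2*(EG - F^2)*sqrt(W^2)); E*n - 2*F*m + G*l = -5/2, EG - F^2 = 5/4, so H = (-1)/sqrt(5/4)


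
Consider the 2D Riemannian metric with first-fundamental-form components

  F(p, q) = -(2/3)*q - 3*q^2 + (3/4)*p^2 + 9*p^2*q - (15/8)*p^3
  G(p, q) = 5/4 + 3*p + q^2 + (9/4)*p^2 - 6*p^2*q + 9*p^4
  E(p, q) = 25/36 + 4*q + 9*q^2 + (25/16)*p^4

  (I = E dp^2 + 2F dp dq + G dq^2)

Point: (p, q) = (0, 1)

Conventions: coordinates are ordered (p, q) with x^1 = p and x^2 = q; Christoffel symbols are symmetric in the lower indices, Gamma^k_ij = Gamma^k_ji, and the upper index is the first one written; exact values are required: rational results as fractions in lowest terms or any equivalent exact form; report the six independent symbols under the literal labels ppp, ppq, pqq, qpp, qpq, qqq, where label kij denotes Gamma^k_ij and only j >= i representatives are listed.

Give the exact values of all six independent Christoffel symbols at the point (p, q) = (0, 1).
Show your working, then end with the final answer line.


E = 493/36, F = -11/3, G = 9/4 at the point
E_p = 0, E_q = 22, F_p = 0, F_q = -20/3, G_p = 3, G_q = 2
EG - F^2 = 2501/144;  g^inv = (144/2501) * [[9/4, 11/3], [11/3, 493/36]]
first-kind symbols [ij,l] = (1/2)(d_i g_jl + d_j g_il - d_l g_ij): [pp,p] = E_p/2 = 0, [pp,q] = F_p - E_q/2 = -11, [pq,p] = E_q/2 = 11, [pq,q] = G_p/2 = 3/2, [qq,p] = F_q - G_p/2 = -49/6, [qq,q] = G_q/2 = 1
Gamma^p_ij = (G*[ij,p] - F*[ij,q])/(EG - F^2), Gamma^q_ij = (E*[ij,q] - F*[ij,p])/(EG - F^2)

Answer: Gamma_ppp = -5808/2501, Gamma_ppq = 4356/2501, Gamma_pqq = -2118/2501, Gamma_qpp = -21692/2501, Gamma_qpq = 8766/2501, Gamma_qqq = -2340/2501


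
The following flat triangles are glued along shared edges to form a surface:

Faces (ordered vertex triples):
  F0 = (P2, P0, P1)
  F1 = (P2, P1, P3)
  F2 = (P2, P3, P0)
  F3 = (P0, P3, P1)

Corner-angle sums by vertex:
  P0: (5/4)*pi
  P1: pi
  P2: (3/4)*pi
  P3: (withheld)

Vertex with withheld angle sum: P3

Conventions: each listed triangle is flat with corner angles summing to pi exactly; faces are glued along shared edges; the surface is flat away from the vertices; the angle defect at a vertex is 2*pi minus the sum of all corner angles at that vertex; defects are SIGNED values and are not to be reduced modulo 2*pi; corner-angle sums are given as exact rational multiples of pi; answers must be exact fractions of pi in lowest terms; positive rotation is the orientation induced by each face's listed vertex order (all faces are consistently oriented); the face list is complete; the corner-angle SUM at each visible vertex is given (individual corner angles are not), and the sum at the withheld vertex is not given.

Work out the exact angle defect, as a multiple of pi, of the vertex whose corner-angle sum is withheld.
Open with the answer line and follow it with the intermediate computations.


Answer: defect(P3) = pi

V = 4, E = 6, F = 4; chi = V - E + F = 2
Gauss-Bonnet: total defect = 2*pi*chi = 4*pi; visible defects sum to 3*pi


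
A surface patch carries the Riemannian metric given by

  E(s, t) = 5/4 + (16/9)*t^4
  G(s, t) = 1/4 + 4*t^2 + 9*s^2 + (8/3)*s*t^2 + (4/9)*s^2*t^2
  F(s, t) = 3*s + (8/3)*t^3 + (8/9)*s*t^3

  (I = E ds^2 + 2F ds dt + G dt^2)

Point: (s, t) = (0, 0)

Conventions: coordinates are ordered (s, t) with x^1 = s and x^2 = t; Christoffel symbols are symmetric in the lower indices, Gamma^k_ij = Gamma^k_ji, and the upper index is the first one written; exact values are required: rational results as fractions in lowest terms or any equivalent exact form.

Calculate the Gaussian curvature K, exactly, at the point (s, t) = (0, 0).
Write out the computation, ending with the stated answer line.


E = 5/4, F = 0, G = 1/4, EG - F^2 = 5/16 at the point
E_s = 0, E_t = 0, F_s = 3, F_t = 0, G_s = 0, G_t = 0
E_tt = 0, F_st = 0, G_ss = 18
Evaluate Brioschi's two determinant matrices M1, M2 and divide by (EG - F^2)^2.
M1 = [[-E_tt/2 + F_st - G_ss/2, E_s/2, F_s - E_t/2], [F_t - G_s/2, E, F], [G_t/2, F, G]] = [[-9, 0, 3], [0, 5/4, 0], [0, 0, 1/4]]; det M1 = -45/16
M2 = [[0, E_t/2, G_s/2], [E_t/2, E, F], [G_s/2, F, G]] = [[0, 0, 0], [0, 5/4, 0], [0, 0, 1/4]]; det M2 = 0
det M1 - det M2 = -45/16; K = -45/16 / (5/16)^2 = -144/5

Answer: K = -144/5


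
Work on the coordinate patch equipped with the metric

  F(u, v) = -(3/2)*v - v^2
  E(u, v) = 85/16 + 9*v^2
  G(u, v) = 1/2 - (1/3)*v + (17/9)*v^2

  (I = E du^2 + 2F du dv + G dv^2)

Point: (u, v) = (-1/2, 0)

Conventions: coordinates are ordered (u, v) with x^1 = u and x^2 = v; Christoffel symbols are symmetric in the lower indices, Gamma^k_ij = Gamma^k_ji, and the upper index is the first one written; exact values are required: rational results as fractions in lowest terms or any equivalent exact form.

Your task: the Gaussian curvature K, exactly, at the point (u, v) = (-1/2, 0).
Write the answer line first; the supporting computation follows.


Answer: K = -288/85

E = 85/16, F = 0, G = 1/2, EG - F^2 = 85/32 at the point
E_u = 0, E_v = 0, F_u = 0, F_v = -3/2, G_u = 0, G_v = -1/3
E_vv = 18, F_uv = 0, G_uu = 0
By Brioschi, K is (det M1 - det M2) divided by (EG - F^2) squared.
M1 = [[-E_vv/2 + F_uv - G_uu/2, E_u/2, F_u - E_v/2], [F_v - G_u/2, E, F], [G_v/2, F, G]] = [[-9, 0, 0], [-3/2, 85/16, 0], [-1/6, 0, 1/2]]; det M1 = -765/32
M2 = [[0, E_v/2, G_u/2], [E_v/2, E, F], [G_u/2, F, G]] = [[0, 0, 0], [0, 85/16, 0], [0, 0, 1/2]]; det M2 = 0
det M1 - det M2 = -765/32; K = -765/32 / (85/32)^2 = -288/85


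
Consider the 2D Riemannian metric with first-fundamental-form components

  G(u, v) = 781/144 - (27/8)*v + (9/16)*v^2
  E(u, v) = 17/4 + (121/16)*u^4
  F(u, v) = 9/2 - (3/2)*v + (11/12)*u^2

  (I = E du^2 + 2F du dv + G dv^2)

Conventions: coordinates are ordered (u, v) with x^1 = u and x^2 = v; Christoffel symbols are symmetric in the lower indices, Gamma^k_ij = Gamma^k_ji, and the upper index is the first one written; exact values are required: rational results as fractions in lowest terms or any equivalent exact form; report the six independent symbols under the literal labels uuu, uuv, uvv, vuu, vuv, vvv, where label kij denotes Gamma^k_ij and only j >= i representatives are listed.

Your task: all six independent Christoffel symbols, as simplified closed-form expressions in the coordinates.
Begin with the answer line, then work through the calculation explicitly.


Answer: Gamma_uuu = (19602*u^3*v^2 - 117612*u^3*v + 185130*u^3 + 6336*u*v - 19008*u)/(9801*u^4*v^2 - 58806*u^4*v + 92565*u^4 + 6336*u^2*v - 19008*u^2 + 324*v^2 - 1944*v + 6452), Gamma_uuv = 0, Gamma_uvv = (-1188*u^2*v + 3564*u^2 - 1248)/(9801*u^4*v^2 - 58806*u^4*v + 92565*u^4 + 6336*u^2*v - 19008*u^2 + 324*v^2 - 1944*v + 6452), Gamma_vuu = (52272*u^3*v - 156816*u^3 + 17952*u)/(9801*u^4*v^2 - 58806*u^4*v + 92565*u^4 + 6336*u^2*v - 19008*u^2 + 324*v^2 - 1944*v + 6452), Gamma_vuv = 0, Gamma_vvv = (9801*u^4*v - 29403*u^4 + 3168*u^2 + 324*v - 972)/(9801*u^4*v^2 - 58806*u^4*v + 92565*u^4 + 6336*u^2*v - 19008*u^2 + 324*v^2 - 1944*v + 6452)

E = 17/4 + (121/16)*u^4; F = 9/2 - (3/2)*v + (11/12)*u^2; G = 781/144 - (27/8)*v + (9/16)*v^2
Gamma^k_ij = (1/2) g^{kl} (d_i g_jl + d_j g_il - d_l g_ij), with g^inv = (1/(EG-F^2)) [[G, -F], [-F, E]]
first partials: E_u = (121/4)*u^3, E_v = 0, F_u = (11/6)*u, F_v = -3/2, G_u = 0, G_v = -27/8 + (9/8)*v
D = EG - F^2 = 1613/576 - (27/32)*v + (9/64)*v^2 - (33/4)*u^2 + (11/4)*u^2*v + (10285/256)*u^4 - (3267/128)*u^4*v + (1089/256)*u^4*v^2
expanded: Gamma^u_uu = (G E_u - 2F F_u + F E_v)/(2D), Gamma^u_uv = (G E_v - F G_u)/(2D), Gamma^u_vv = (2G F_v - G G_u - F G_v)/(2D), Gamma^v_uu = (2E F_u - E E_v - F E_u)/(2D), Gamma^v_uv = (E G_u - F E_v)/(2D), Gamma^v_vv = (E G_v - 2F F_v + F G_u)/(2D); substitute and cancel common factors


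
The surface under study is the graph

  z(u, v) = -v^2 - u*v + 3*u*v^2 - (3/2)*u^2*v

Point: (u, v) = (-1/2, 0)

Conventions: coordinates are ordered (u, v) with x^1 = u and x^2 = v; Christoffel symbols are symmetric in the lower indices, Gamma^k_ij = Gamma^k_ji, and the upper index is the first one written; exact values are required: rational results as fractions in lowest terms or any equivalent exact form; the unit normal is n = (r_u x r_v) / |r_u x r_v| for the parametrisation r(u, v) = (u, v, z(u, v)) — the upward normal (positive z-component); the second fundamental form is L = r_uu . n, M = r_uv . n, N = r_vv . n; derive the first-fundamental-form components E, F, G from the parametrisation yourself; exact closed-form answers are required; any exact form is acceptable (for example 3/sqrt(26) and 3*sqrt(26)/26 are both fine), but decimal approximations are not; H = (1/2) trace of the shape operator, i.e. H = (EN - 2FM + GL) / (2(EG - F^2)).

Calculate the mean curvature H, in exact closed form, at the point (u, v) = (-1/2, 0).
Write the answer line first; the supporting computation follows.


Answer: H = -256*sqrt(65)/845

z_u = 0, z_v = 1/8, z_uu = 0, z_uv = 1/2, z_vv = -5
E = 1, F = 0, G = 65/64; answer radicand W^2 = 65/64
unnormalised second-form numerators: l = 0, m = 1/2, n = -5; L = l/sqrt(65/64), and similarly M = m/sqrt(W^2), N = n/sqrt(W^2)
H = (E*n - 2*F*m + G*l) / (2*(EG - F^2)*sqrt(W^2)); E*n - 2*F*m + G*l = -5, EG - F^2 = 65/64, so H = (-32/13)/sqrt(65/64)


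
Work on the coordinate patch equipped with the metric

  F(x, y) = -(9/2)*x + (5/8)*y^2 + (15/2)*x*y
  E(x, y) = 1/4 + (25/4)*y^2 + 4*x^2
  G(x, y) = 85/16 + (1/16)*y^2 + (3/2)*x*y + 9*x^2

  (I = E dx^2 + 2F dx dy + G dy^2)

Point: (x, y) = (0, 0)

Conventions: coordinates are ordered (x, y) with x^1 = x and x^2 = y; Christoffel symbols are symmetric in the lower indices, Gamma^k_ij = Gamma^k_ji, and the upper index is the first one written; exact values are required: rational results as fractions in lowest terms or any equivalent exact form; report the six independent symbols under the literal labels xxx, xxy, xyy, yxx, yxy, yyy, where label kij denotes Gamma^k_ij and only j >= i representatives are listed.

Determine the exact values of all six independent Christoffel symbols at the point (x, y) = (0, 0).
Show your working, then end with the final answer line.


E = 1/4, F = 0, G = 85/16 at the point
E_x = 0, E_y = 0, F_x = -9/2, F_y = 0, G_x = 0, G_y = 0
EG - F^2 = 85/64;  g^inv = (64/85) * [[85/16, 0], [0, 1/4]]
first-kind symbols [ij,l] = (1/2)(d_i g_jl + d_j g_il - d_l g_ij): [xx,x] = E_x/2 = 0, [xx,y] = F_x - E_y/2 = -9/2, [xy,x] = E_y/2 = 0, [xy,y] = G_x/2 = 0, [yy,x] = F_y - G_x/2 = 0, [yy,y] = G_y/2 = 0
Gamma^x_ij = (G*[ij,x] - F*[ij,y])/(EG - F^2), Gamma^y_ij = (E*[ij,y] - F*[ij,x])/(EG - F^2)

Answer: Gamma_xxx = 0, Gamma_xxy = 0, Gamma_xyy = 0, Gamma_yxx = -72/85, Gamma_yxy = 0, Gamma_yyy = 0


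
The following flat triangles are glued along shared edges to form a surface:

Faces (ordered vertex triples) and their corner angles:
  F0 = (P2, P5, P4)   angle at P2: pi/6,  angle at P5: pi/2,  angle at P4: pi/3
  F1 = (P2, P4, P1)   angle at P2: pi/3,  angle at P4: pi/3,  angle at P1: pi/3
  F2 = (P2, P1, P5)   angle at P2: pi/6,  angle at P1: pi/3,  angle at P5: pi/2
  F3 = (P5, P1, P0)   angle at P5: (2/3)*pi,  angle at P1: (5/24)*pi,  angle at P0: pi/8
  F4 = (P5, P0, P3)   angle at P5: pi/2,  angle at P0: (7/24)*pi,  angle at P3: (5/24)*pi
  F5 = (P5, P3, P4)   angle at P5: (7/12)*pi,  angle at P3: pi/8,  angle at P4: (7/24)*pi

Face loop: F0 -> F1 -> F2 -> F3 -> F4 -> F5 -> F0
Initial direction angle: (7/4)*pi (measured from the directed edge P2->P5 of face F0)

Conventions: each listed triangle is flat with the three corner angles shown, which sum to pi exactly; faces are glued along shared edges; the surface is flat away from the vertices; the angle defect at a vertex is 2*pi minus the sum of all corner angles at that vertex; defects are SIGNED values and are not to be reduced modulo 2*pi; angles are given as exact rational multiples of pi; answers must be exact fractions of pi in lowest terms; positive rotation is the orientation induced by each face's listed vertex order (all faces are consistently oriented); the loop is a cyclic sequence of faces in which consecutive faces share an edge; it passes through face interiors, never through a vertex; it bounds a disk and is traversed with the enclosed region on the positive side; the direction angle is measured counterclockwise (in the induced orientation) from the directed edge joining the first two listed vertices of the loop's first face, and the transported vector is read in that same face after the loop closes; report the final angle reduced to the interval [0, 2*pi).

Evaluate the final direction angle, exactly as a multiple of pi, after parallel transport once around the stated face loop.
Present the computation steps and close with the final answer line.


enclosed vertex P2: corner angles sum to (2/3)*pi, defect = 2*pi - (2/3)*pi = (4/3)*pi
enclosed vertex P5: corner angles sum to (11/4)*pi, defect = 2*pi - (11/4)*pi = (-3/4)*pi
transport around the loop rotates by the sum of enclosed defects; add to the initial angle mod 2*pi
final angle = (7/4)*pi + (7/12)*pi = pi/3 (mod 2*pi)

Answer: final direction angle = pi/3


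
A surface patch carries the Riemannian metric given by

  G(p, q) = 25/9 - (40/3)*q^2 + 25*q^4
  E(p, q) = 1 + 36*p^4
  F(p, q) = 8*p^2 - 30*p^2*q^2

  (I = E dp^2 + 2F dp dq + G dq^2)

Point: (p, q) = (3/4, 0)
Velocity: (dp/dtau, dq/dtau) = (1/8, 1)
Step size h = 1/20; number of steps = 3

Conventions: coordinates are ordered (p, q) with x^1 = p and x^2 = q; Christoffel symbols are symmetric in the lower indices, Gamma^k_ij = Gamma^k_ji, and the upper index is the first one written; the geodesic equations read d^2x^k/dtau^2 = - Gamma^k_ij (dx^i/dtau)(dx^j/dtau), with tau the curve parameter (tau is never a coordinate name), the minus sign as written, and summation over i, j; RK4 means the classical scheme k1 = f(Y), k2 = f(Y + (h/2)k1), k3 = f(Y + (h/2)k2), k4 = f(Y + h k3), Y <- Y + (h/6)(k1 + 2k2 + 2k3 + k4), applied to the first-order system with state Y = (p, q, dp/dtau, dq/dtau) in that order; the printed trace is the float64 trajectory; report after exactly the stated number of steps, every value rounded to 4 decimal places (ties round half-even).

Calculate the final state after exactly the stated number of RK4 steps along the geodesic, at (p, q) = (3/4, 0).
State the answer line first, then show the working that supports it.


Answer: p = 0.7697, q = 0.1503, dp/dtau = 0.1461, dq/dtau = 1.0077

f(Y) = (dp/dtau, dq/dtau, -Gamma^p_ij Y'^i Y'^j, -Gamma^q_ij Y'^i Y'^j) with the Gammas evaluated at the stage position; h = 0.050000; intermediate values shown to 6 dp
step 0: p = 0.7500, q = 0.0000, dp/dtau = 0.1250, dq/dtau = 1.0000
step 1:
  k1: at (p, q) = (0.750000, 0.000000), (dp/dtau, dq/dtau) = (0.125000, 1.000000); Gamma_ppp = 2.143855, Gamma_ppq = 0.000000, Gamma_pqq = 0.000000, Gamma_qpp = 0.846955, Gamma_qpq = 0.000000, Gamma_qqq = 0.000000; k1 = (0.125000, 1.000000, -0.033498, -0.013234)
  k2: at (p, q) = (0.753125, 0.025000), (dp/dtau, dq/dtau) = (0.124163, 0.999669); Gamma_ppp = 2.143128, Gamma_ppq = 0.000000, Gamma_pqq = -0.059284, Gamma_qpp = 0.837688, Gamma_qpq = 0.000000, Gamma_qqq = -0.023173; k2 = (0.124163, 0.999669, 0.026206, 0.010243)
  k3: at (p, q) = (0.753104, 0.024992), (dp/dtau, dq/dtau) = (0.125655, 1.000256); Gamma_ppp = 2.143141, Gamma_ppq = 0.000000, Gamma_pqq = -0.059267, Gamma_qpp = 0.837741, Gamma_qpq = 0.000000, Gamma_qqq = -0.023167; k3 = (0.125655, 1.000256, 0.025459, 0.009952)
  k4: at (p, q) = (0.756283, 0.050013), (dp/dtau, dq/dtau) = (0.126273, 1.000498); Gamma_ppp = 2.144704, Gamma_ppq = 0.000000, Gamma_pqq = -0.118191, Gamma_qpp = 0.825455, Gamma_qpq = 0.000000, Gamma_qqq = -0.045489; k4 = (0.126273, 1.000498, 0.084111, 0.032373)
  Y <- Y + (h/6)(k1 + 2k2 + 2k3 + k4): p = 0.7563, q = 0.0500, dp/dtau = 0.1263, dq/dtau = 1.0005
step 2:
  k1: at (p, q) = (0.756258, 0.050003), (dp/dtau, dq/dtau) = (0.126283, 1.000496); Gamma_ppp = 2.144719, Gamma_ppq = 0.000000, Gamma_pqq = -0.118172, Gamma_qpp = 0.825519, Gamma_qpq = 0.000000, Gamma_qqq = -0.045485; k1 = (0.126283, 1.000496, 0.084087, 0.032366)
  k2: at (p, q) = (0.759415, 0.075015), (dp/dtau, dq/dtau) = (0.128385, 1.001305); Gamma_ppp = 2.148489, Gamma_ppq = 0.000000, Gamma_pqq = -0.176857, Gamma_qpp = 0.810401, Gamma_qpq = 0.000000, Gamma_qqq = -0.066710; k2 = (0.128385, 1.001305, 0.141906, 0.053526)
  k3: at (p, q) = (0.759467, 0.075036), (dp/dtau, dq/dtau) = (0.129831, 1.001834); Gamma_ppp = 2.148456, Gamma_ppq = 0.000000, Gamma_pqq = -0.176890, Gamma_qpp = 0.810267, Gamma_qpq = 0.000000, Gamma_qqq = -0.066712; k3 = (0.129831, 1.001834, 0.141325, 0.053299)
  k4: at (p, q) = (0.762749, 0.100095), (dp/dtau, dq/dtau) = (0.133349, 1.003161); Gamma_ppp = 2.154188, Gamma_ppq = 0.000000, Gamma_pqq = -0.235576, Gamma_qpp = 0.791911, Gamma_qpq = 0.000000, Gamma_qqq = -0.086601; k4 = (0.133349, 1.003161, 0.198762, 0.073068)
  Y <- Y + (h/6)(k1 + 2k2 + 2k3 + k4): p = 0.7627, q = 0.1001, dp/dtau = 0.1334, dq/dtau = 1.0032
step 3:
  k1: at (p, q) = (0.762725, 0.100086), (dp/dtau, dq/dtau) = (0.133360, 1.003155); Gamma_ppp = 2.154204, Gamma_ppq = 0.000000, Gamma_pqq = -0.235564, Gamma_qpp = 0.791973, Gamma_qpq = 0.000000, Gamma_qqq = -0.086603; k1 = (0.133360, 1.003155, 0.198741, 0.073065)
  k2: at (p, q) = (0.766059, 0.125165), (dp/dtau, dq/dtau) = (0.138329, 1.004982); Gamma_ppp = 2.161771, Gamma_ppq = 0.000000, Gamma_pqq = -0.294339, Gamma_qpp = 0.770511, Gamma_qpq = 0.000000, Gamma_qqq = -0.104910; k2 = (0.138329, 1.004982, 0.255914, 0.091214)
  k3: at (p, q) = (0.766183, 0.125210), (dp/dtau, dq/dtau) = (0.139758, 1.005435); Gamma_ppp = 2.161682, Gamma_ppq = 0.000000, Gamma_pqq = -0.294387, Gamma_qpp = 0.770194, Gamma_qpq = 0.000000, Gamma_qqq = -0.104888; k3 = (0.139758, 1.005435, 0.255373, 0.090988)
  k4: at (p, q) = (0.769713, 0.150357), (dp/dtau, dq/dtau) = (0.146129, 1.007705); Gamma_ppp = 2.170767, Gamma_ppq = 0.000000, Gamma_pqq = -0.353369, Gamma_qpp = 0.745195, Gamma_qpq = 0.000000, Gamma_qqq = -0.121307; k4 = (0.146129, 1.007705, 0.312481, 0.107271)
  Y <- Y + (h/6)(k1 + 2k2 + 2k3 + k4): p = 0.7697, q = 0.1503, dp/dtau = 0.1461, dq/dtau = 1.0077


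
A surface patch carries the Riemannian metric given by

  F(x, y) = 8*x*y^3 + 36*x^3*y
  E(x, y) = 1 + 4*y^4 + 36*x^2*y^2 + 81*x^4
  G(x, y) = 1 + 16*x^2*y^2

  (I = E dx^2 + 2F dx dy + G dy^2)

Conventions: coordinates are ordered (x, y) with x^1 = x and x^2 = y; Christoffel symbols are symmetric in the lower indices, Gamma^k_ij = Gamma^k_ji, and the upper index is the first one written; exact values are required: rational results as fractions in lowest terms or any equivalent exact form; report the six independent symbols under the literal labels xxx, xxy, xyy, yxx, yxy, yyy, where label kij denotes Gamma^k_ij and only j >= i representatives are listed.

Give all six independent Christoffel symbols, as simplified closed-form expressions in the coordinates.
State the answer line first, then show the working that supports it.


Answer: Gamma_xxx = (162*x^3 + 36*x*y^2)/(81*x^4 + 52*x^2*y^2 + 4*y^4 + 1), Gamma_xxy = (36*x^2*y + 8*y^3)/(81*x^4 + 52*x^2*y^2 + 4*y^4 + 1), Gamma_xyy = (36*x^3 + 8*x*y^2)/(81*x^4 + 52*x^2*y^2 + 4*y^4 + 1), Gamma_yxx = 72*x^2*y/(81*x^4 + 52*x^2*y^2 + 4*y^4 + 1), Gamma_yxy = 16*x*y^2/(81*x^4 + 52*x^2*y^2 + 4*y^4 + 1), Gamma_yyy = 16*x^2*y/(81*x^4 + 52*x^2*y^2 + 4*y^4 + 1)

E = 1 + 4*y^4 + 36*x^2*y^2 + 81*x^4; F = 8*x*y^3 + 36*x^3*y; G = 1 + 16*x^2*y^2
Gamma^k_ij = (1/2) g^{kl} (d_i g_jl + d_j g_il - d_l g_ij), with g^inv = (1/(EG-F^2)) [[G, -F], [-F, E]]
first partials: E_x = 72*x*y^2 + 324*x^3, E_y = 16*y^3 + 72*x^2*y, F_x = 8*y^3 + 108*x^2*y, F_y = 24*x*y^2 + 36*x^3, G_x = 32*x*y^2, G_y = 32*x^2*y
D = EG - F^2 = 1 + 4*y^4 + 52*x^2*y^2 + 81*x^4
expanded: Gamma^x_xx = (G E_x - 2F F_x + F E_y)/(2D), Gamma^x_xy = (G E_y - F G_x)/(2D), Gamma^x_yy = (2G F_y - G G_x - F G_y)/(2D), Gamma^y_xx = (2E F_x - E E_y - F E_x)/(2D), Gamma^y_xy = (E G_x - F E_y)/(2D), Gamma^y_yy = (E G_y - 2F F_y + F G_x)/(2D); substitute and cancel common factors
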